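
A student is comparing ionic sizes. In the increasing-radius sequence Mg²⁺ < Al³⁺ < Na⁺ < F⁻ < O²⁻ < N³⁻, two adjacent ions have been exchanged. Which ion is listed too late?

Scanning neighbour by neighbour, only Mg²⁺/Al³⁺ violates a trend: Al³⁺ and Mg²⁺ share 10 electrons; the higher nuclear charge on Al (Z=13) contracts it more, so Al³⁺ < Mg²⁺. That makes Al³⁺ the one sitting a position late relative to where it belongs.

Al³⁺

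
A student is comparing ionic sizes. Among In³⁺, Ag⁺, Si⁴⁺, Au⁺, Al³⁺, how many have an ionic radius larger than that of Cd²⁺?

Si⁴⁺: 10 e⁻, Z=14, Al³⁺: 10 e⁻, Z=13, In³⁺: 46 e⁻, Z=49, Cd²⁺: 46 e⁻, Z=48, Ag⁺: 46 e⁻, Z=47, Au⁺: 78 e⁻, Z=79. Si⁴⁺ < Al³⁺ (both 10 e⁻, Z=14>13); Al³⁺ < In³⁺ (same group, period 3 vs 5); In³⁺ < Cd²⁺ (both 46 e⁻, Z=49>48); Cd²⁺ < Ag⁺ (both 46 e⁻, Z=48>47); Ag⁺ < Au⁺ (same group, 1 shell fewer).
Relative to Cd²⁺, the ions that are larger are Ag⁺, Au⁺. So 2 are larger.

2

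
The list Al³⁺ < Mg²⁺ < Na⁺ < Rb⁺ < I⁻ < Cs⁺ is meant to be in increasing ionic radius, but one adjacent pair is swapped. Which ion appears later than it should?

Cs⁺

The pair I⁻, Cs⁺ is the wrong way round — they are isoelectronic (54 e⁻) and Cs has more protons than I (55 vs 53), making Cs⁺ smaller. All other adjacent pairs agree with periodic trends, so Cs⁺ is the misplaced ion.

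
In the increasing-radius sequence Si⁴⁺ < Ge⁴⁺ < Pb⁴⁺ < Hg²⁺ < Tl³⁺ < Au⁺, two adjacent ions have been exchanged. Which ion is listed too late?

Tl³⁺

Check each adjacent pair. Hg²⁺ and Tl³⁺ are reversed: they are isoelectronic (78 e⁻) and Tl has more protons than Hg (81 vs 80), making Tl³⁺ smaller. No other neighbouring pair contradicts the periodic trends, so Tl³⁺ is the ion listed too late.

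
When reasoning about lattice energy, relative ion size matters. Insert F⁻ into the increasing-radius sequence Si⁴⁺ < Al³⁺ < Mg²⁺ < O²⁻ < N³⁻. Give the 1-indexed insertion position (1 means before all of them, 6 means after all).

Isoelectronic series (10 e⁻ each). Size is set by nuclear charge: more protons means a smaller ion. Si⁴⁺ (Z=14), Al³⁺ (Z=13), Mg²⁺ (Z=12), F⁻ (Z=9), O²⁻ (Z=8), N³⁻ (Z=7).
The complete sequence is Si⁴⁺ < Al³⁺ < Mg²⁺ < F⁻ < O²⁻ < N³⁻. F⁻ sits at position 4.

4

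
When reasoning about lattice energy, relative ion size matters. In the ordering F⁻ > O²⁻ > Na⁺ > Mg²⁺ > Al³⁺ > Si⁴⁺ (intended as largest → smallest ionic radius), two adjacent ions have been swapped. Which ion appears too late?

O²⁻

The pair F⁻, O²⁻ is the wrong way round — F⁻ and O²⁻ share 10 electrons; the higher nuclear charge on F (Z=9) contracts it more, so F⁻ < O²⁻. All other adjacent pairs agree with periodic trends, so O²⁻ is the misplaced ion.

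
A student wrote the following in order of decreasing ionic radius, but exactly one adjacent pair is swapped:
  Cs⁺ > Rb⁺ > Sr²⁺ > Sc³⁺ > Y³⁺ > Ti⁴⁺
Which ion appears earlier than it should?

Sc³⁺

Check each adjacent pair. Sc³⁺ and Y³⁺ are reversed: Sc³⁺ and Y³⁺ are in one column with the same charge; the lighter period-4 ion has one fewer shell and is smaller. No other neighbouring pair contradicts the periodic trends, so Sc³⁺ is the ion listed too early.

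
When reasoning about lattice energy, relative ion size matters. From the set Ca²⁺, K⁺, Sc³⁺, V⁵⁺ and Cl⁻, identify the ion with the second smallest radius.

All of these have 18 electrons (isoelectronic). With the same electron cloud, the ion with the most protons pulls it in tightest. Nuclear charges: V⁵⁺ (Z=23), Sc³⁺ (Z=21), Ca²⁺ (Z=20), K⁺ (Z=19), Cl⁻ (Z=17). Highest Z is smallest.
Ordering: V⁵⁺ < Sc³⁺ < Ca²⁺ < K⁺ < Cl⁻. The second smallest is Sc³⁺.

Sc³⁺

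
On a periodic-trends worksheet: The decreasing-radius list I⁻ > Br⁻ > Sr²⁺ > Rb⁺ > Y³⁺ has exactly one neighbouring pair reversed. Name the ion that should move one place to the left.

Rb⁺

The pair Sr²⁺, Rb⁺ is the wrong way round — both have 36 electrons but Z(Sr)=38 > Z(Rb)=37, so Sr²⁺ should be the smaller of the two. All other adjacent pairs agree with periodic trends, so Rb⁺ is the misplaced ion.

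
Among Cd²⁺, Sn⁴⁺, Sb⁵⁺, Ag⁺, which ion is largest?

Isoelectronic series (46 e⁻ each). Size is set by nuclear charge: more protons means a smaller ion. Sb⁵⁺ (Z=51), Sn⁴⁺ (Z=50), Cd²⁺ (Z=48), Ag⁺ (Z=47).

Ag⁺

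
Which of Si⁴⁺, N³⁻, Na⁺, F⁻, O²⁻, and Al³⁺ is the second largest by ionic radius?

O²⁻

All of these have 10 electrons (isoelectronic). With the same electron cloud, the ion with the most protons pulls it in tightest. Nuclear charges: Si⁴⁺ (Z=14), Al³⁺ (Z=13), Na⁺ (Z=11), F⁻ (Z=9), O²⁻ (Z=8), N³⁻ (Z=7). Highest Z is smallest.
Ordering: Si⁴⁺ < Al³⁺ < Na⁺ < F⁻ < O²⁻ < N³⁻. The second largest is O²⁻.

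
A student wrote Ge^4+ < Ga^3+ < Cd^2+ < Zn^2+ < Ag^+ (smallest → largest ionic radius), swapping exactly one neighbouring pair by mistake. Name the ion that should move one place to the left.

Scanning neighbour by neighbour, only Cd^2+/Zn^2+ violates a trend: both in group 12 with the same charge; Zn^2+ (period 4) has the smaller radius. That makes Zn^2+ the one sitting a position late relative to where it belongs.

Zn^2+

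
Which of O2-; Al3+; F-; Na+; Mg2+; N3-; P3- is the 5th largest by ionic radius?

Na+

Electron counts and nuclear charges: Al3+: 10 e⁻, Z=13, Mg2+: 10 e⁻, Z=12, Na+: 10 e⁻, Z=11, F-: 10 e⁻, Z=9, O2-: 10 e⁻, Z=8, N3-: 10 e⁻, Z=7, P3-: 18 e⁻, Z=15. Al3+ < Mg2+ (both 10 e⁻, Z=13>12); Mg2+ < Na+ (both 10 e⁻, Z=12>11); Na+ < F- (isoelectronic, higher Z=11 is smaller); F- < O2- (both 10 e⁻, Z=9>8); O2- < N3- (isoelectronic, higher Z=8 is smaller); N3- < P3- (same group, 1 shell fewer).
Full ascending order: Al3+ < Mg2+ < Na+ < F- < O2- < N3- < P3-. Counting from the largest, position 5 is Na+.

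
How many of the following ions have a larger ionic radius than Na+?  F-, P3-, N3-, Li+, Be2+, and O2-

4

Tabulating Z and e⁻: Be2+: 2 e⁻, Z=4, Li+: 2 e⁻, Z=3, Na+: 10 e⁻, Z=11, F-: 10 e⁻, Z=9, O2-: 10 e⁻, Z=8, N3-: 10 e⁻, Z=7, P3-: 18 e⁻, Z=15. Be2+ < Li+ (isoelectronic, higher Z=4 is smaller); Li+ < Na+ (same group, period 2 vs 3); Na+ < F- (isoelectronic, higher Z=11 is smaller); F- < O2- (both 10 e⁻, Z=9>8); O2- < N3- (both 10 e⁻, Z=8>7); N3- < P3- (same group, 1 shell fewer).
Placing each against Na+: smaller — Be2+, Li+; larger — F-, O2-, N3-, P3-. Count: 4.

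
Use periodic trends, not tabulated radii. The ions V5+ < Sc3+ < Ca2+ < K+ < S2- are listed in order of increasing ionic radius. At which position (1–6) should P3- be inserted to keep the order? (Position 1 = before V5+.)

6

Isoelectronic series (18 e⁻ each). Size is set by nuclear charge: more protons means a smaller ion. V5+ (Z=23), Sc3+ (Z=21), Ca2+ (Z=20), K+ (Z=19), S2- (Z=16), P3- (Z=15).
With P3- included the full order is V5+ < Sc3+ < Ca2+ < K+ < S2- < P3-, so it takes position 6.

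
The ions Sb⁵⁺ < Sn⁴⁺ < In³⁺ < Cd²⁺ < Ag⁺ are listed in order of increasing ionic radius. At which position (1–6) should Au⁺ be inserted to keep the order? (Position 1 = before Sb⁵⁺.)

6

Electron counts and nuclear charges: Sb⁵⁺: 46 e⁻, Z=51, Sn⁴⁺: 46 e⁻, Z=50, In³⁺: 46 e⁻, Z=49, Cd²⁺: 46 e⁻, Z=48, Ag⁺: 46 e⁻, Z=47, Au⁺: 78 e⁻, Z=79. Sb⁵⁺ < Sn⁴⁺ (both 46 e⁻, Z=51>50); Sn⁴⁺ < In³⁺ (both 46 e⁻, Z=50>49); In³⁺ < Cd²⁺ (both 46 e⁻, Z=49>48); Cd²⁺ < Ag⁺ (isoelectronic, higher Z=48 is smaller); Ag⁺ < Au⁺ (same group, period 5 vs 6).
The complete sequence is Sb⁵⁺ < Sn⁴⁺ < In³⁺ < Cd²⁺ < Ag⁺ < Au⁺. Au⁺ sits at position 6.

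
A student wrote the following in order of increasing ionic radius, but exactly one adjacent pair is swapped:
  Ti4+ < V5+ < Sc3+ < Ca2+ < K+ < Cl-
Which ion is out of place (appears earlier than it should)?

Ti4+

The pair Ti4+, V5+ is the wrong way round — V5+ and Ti4+ share 18 electrons; the higher nuclear charge on V (Z=23) contracts it more, so V5+ < Ti4+. All other adjacent pairs agree with periodic trends, so Ti4+ is the misplaced ion.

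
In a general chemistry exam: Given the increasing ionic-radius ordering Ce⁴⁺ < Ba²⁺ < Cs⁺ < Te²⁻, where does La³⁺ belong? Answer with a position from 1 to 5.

Isoelectronic series (54 e⁻ each). Size is set by nuclear charge: more protons means a smaller ion. Ce⁴⁺ (Z=58), La³⁺ (Z=57), Ba²⁺ (Z=56), Cs⁺ (Z=55), Te²⁻ (Z=52).
With La³⁺ included the full order is Ce⁴⁺ < La³⁺ < Ba²⁺ < Cs⁺ < Te²⁻, so it takes position 2.

2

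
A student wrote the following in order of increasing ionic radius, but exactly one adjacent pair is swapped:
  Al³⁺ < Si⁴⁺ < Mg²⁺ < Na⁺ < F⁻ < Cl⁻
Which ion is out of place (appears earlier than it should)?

Compare adjacent ions: Si⁴⁺ and Al³⁺ share 10 electrons; the higher nuclear charge on Si (Z=14) contracts it more, so Si⁴⁺ < Al³⁺ — yet in this increasing list Al³⁺ sits before Si⁴⁺. Nothing else is reversed, so Al³⁺ should move one place to the right.

Al³⁺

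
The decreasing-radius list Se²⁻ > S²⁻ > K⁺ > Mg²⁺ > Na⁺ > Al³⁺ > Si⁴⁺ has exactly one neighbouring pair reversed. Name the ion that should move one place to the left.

Na⁺

Compare adjacent ions: Mg²⁺ and Na⁺ share 10 electrons; the higher nuclear charge on Mg (Z=12) contracts it more, so Mg²⁺ < Na⁺ — yet in this decreasing list Mg²⁺ sits before Na⁺. Nothing else is reversed, so Na⁺ should move one place to the left.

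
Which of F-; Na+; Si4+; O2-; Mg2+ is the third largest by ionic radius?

Na+

Each ion has 10 electrons. The ranking follows nuclear charge in reverse — greater Z gives a smaller radius. Si4+ (Z=14), Mg2+ (Z=12), Na+ (Z=11), F- (Z=9), O2- (Z=8).
That gives Si4+ < Mg2+ < Na+ < F- < O2-. From the largest end, number 3 is Na+.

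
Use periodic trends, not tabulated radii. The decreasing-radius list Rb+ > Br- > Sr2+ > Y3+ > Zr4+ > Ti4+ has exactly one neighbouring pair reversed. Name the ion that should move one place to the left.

Br-

Scanning neighbour by neighbour, only Rb+/Br- violates a trend: they are isoelectronic (36 e⁻) and Rb has more protons than Br (37 vs 35), making Rb+ smaller. That makes Br- the one sitting a position late relative to where it belongs.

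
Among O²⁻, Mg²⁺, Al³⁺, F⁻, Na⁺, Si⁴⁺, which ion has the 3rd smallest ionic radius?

Mg²⁺

All of these have 10 electrons (isoelectronic). With the same electron cloud, the ion with the most protons pulls it in tightest. Nuclear charges: Si⁴⁺ (Z=14), Al³⁺ (Z=13), Mg²⁺ (Z=12), Na⁺ (Z=11), F⁻ (Z=9), O²⁻ (Z=8). Highest Z is smallest.
Ordering: Si⁴⁺ < Al³⁺ < Mg²⁺ < Na⁺ < F⁻ < O²⁻. The 3rd smallest is Mg²⁺.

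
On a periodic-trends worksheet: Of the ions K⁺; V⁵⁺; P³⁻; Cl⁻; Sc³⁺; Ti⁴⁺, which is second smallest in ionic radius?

Ti⁴⁺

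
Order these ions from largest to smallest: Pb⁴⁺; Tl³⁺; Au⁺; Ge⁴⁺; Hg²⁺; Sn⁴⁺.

Work out protons and electrons: Ge⁴⁺ (Z=32, 28 e⁻), Sn⁴⁺ (Z=50, 46 e⁻), Pb⁴⁺ (Z=82, 78 e⁻), Tl³⁺ (Z=81, 78 e⁻), Hg²⁺ (Z=80, 78 e⁻), Au⁺ (Z=79, 78 e⁻). Ge⁴⁺ < Sn⁴⁺ (same group, 1 shell fewer); Sn⁴⁺ < Pb⁴⁺ (same group, period 5 vs 6); Pb⁴⁺ < Tl³⁺ (both 78 e⁻, Z=82>81); Tl³⁺ < Hg²⁺ (both 78 e⁻, Z=81>80); Hg²⁺ < Au⁺ (both 78 e⁻, Z=80>79).

Au⁺ > Hg²⁺ > Tl³⁺ > Pb⁴⁺ > Sn⁴⁺ > Ge⁴⁺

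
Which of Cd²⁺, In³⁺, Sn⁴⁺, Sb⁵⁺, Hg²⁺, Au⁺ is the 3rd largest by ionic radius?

Electron counts and nuclear charges: Sb⁵⁺ (Z=51, 46 e⁻), Sn⁴⁺ (Z=50, 46 e⁻), In³⁺ (Z=49, 46 e⁻), Cd²⁺ (Z=48, 46 e⁻), Hg²⁺ (Z=80, 78 e⁻), Au⁺ (Z=79, 78 e⁻). Sb⁵⁺ < Sn⁴⁺ (isoelectronic, higher Z=51 is smaller); Sn⁴⁺ < In³⁺ (isoelectronic, higher Z=50 is smaller); In³⁺ < Cd²⁺ (isoelectronic, higher Z=49 is smaller); Cd²⁺ < Hg²⁺ (same group, period 5 vs 6); Hg²⁺ < Au⁺ (isoelectronic, higher Z=80 is smaller).
Full ascending order: Sb⁵⁺ < Sn⁴⁺ < In³⁺ < Cd²⁺ < Hg²⁺ < Au⁺. Counting from the largest, position 3 is Cd²⁺.

Cd²⁺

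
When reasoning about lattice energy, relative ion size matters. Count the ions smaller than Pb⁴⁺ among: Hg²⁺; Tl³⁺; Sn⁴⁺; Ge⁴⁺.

First list Z and electron count for each: Ge⁴⁺ has 28 e⁻ (Z=32), Sn⁴⁺ has 46 e⁻ (Z=50), Pb⁴⁺ has 78 e⁻ (Z=82), Tl³⁺ has 78 e⁻ (Z=81), Hg²⁺ has 78 e⁻ (Z=80). Ge⁴⁺ < Sn⁴⁺ (same group, 1 shell fewer); Sn⁴⁺ < Pb⁴⁺ (same group, period 5 vs 6); Pb⁴⁺ < Tl³⁺ (isoelectronic, higher Z=82 is smaller); Tl³⁺ < Hg²⁺ (both 78 e⁻, Z=81>80).
Relative to Pb⁴⁺, the ions that are smaller are Ge⁴⁺, Sn⁴⁺. That's 2.

2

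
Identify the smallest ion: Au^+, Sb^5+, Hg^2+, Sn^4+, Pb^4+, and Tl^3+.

Sb^5+

First list Z and electron count for each: Sb^5+ has 46 e⁻ (Z=51), Sn^4+ has 46 e⁻ (Z=50), Pb^4+ has 78 e⁻ (Z=82), Tl^3+ has 78 e⁻ (Z=81), Hg^2+ has 78 e⁻ (Z=80), Au^+ has 78 e⁻ (Z=79). Sb^5+ < Sn^4+ (isoelectronic, higher Z=51 is smaller); Sn^4+ < Pb^4+ (same group, 1 shell fewer); Pb^4+ < Tl^3+ (isoelectronic, higher Z=82 is smaller); Tl^3+ < Hg^2+ (both 78 e⁻, Z=81>80); Hg^2+ < Au^+ (isoelectronic, higher Z=80 is smaller).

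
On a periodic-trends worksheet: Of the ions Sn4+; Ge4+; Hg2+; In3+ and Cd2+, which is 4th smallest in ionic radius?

Cd2+

Tabulating Z and e⁻: Ge4+ (Z=32, 28 e⁻), Sn4+ (Z=50, 46 e⁻), In3+ (Z=49, 46 e⁻), Cd2+ (Z=48, 46 e⁻), Hg2+ (Z=80, 78 e⁻). Ge4+ < Sn4+ (same group, period 4 vs 5); Sn4+ < In3+ (isoelectronic, higher Z=50 is smaller); In3+ < Cd2+ (isoelectronic, higher Z=49 is smaller); Cd2+ < Hg2+ (same group, period 5 vs 6).
So the order is Ge4+ < Sn4+ < In3+ < Cd2+ < Hg2+; the 4th-smallest ion is Cd2+.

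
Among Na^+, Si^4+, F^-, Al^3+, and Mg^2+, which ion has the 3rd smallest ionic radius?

Mg^2+

Isoelectronic series (10 e⁻ each). Size is set by nuclear charge: more protons means a smaller ion. Si^4+ (Z=14), Al^3+ (Z=13), Mg^2+ (Z=12), Na^+ (Z=11), F^- (Z=9).
So the order is Si^4+ < Al^3+ < Mg^2+ < Na^+ < F^-; the 3rd-smallest ion is Mg^2+.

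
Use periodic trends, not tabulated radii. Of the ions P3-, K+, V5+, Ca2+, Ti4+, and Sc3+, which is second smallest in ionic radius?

Ti4+

Each ion has 18 electrons. The ranking follows nuclear charge in reverse — greater Z gives a smaller radius. V5+ (Z=23), Ti4+ (Z=22), Sc3+ (Z=21), Ca2+ (Z=20), K+ (Z=19), P3- (Z=15).
Ordering: V5+ < Ti4+ < Sc3+ < Ca2+ < K+ < P3-. The second smallest is Ti4+.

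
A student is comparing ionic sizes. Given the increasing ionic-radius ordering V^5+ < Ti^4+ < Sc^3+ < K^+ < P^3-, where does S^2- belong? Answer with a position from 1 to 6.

Isoelectronic series (18 e⁻ each). Size is set by nuclear charge: more protons means a smaller ion. V^5+ (Z=23), Ti^4+ (Z=22), Sc^3+ (Z=21), K^+ (Z=19), S^2- (Z=16), P^3- (Z=15).
The complete sequence is V^5+ < Ti^4+ < Sc^3+ < K^+ < S^2- < P^3-. S^2- sits at position 5.

5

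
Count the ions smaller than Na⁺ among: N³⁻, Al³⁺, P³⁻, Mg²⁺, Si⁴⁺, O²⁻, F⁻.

3

Work out protons and electrons: Si⁴⁺: 10 e⁻, Z=14, Al³⁺: 10 e⁻, Z=13, Mg²⁺: 10 e⁻, Z=12, Na⁺: 10 e⁻, Z=11, F⁻: 10 e⁻, Z=9, O²⁻: 10 e⁻, Z=8, N³⁻: 10 e⁻, Z=7, P³⁻: 18 e⁻, Z=15. Si⁴⁺ < Al³⁺ (isoelectronic, higher Z=14 is smaller); Al³⁺ < Mg²⁺ (both 10 e⁻, Z=13>12); Mg²⁺ < Na⁺ (isoelectronic, higher Z=12 is smaller); Na⁺ < F⁻ (isoelectronic, higher Z=11 is smaller); F⁻ < O²⁻ (isoelectronic, higher Z=9 is smaller); O²⁻ < N³⁻ (isoelectronic, higher Z=8 is smaller); N³⁻ < P³⁻ (same group, 1 shell fewer).
Placing each against Na⁺: smaller — Si⁴⁺, Al³⁺, Mg²⁺; larger — F⁻, O²⁻, N³⁻, P³⁻. Count: 3.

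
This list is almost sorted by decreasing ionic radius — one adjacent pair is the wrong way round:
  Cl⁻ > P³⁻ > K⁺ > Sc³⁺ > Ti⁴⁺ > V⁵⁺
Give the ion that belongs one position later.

Cl⁻

Check each adjacent pair. Cl⁻ and P³⁻ are reversed: Cl⁻ and P³⁻ share 18 electrons; the higher nuclear charge on Cl (Z=17) contracts it more, so Cl⁻ < P³⁻. No other neighbouring pair contradicts the periodic trends, so Cl⁻ is the ion listed too early.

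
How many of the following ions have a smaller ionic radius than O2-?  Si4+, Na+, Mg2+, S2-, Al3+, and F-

Si4+: 10 e⁻, Z=14, Al3+: 10 e⁻, Z=13, Mg2+: 10 e⁻, Z=12, Na+: 10 e⁻, Z=11, F-: 10 e⁻, Z=9, O2-: 10 e⁻, Z=8, S2-: 18 e⁻, Z=16. Si4+ < Al3+ (isoelectronic, higher Z=14 is smaller); Al3+ < Mg2+ (both 10 e⁻, Z=13>12); Mg2+ < Na+ (both 10 e⁻, Z=12>11); Na+ < F- (isoelectronic, higher Z=11 is smaller); F- < O2- (isoelectronic, higher Z=9 is smaller); O2- < S2- (same group, period 2 vs 3).
Ordering all of them (including O2-) by radius gives Si4+ < Al3+ < Mg2+ < Na+ < F- < O2- < S2-. So 5 are smaller.

5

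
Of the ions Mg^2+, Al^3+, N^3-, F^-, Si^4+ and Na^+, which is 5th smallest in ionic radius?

All of these have 10 electrons (isoelectronic). With the same electron cloud, the ion with the most protons pulls it in tightest. Nuclear charges: Si^4+ (Z=14), Al^3+ (Z=13), Mg^2+ (Z=12), Na^+ (Z=11), F^- (Z=9), N^3- (Z=7). Highest Z is smallest.
That gives Si^4+ < Al^3+ < Mg^2+ < Na^+ < F^- < N^3-. From the smallest end, number 5 is F^-.

F^-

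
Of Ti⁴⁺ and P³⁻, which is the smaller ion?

Ti⁴⁺

Each ion has 18 electrons. The ranking follows nuclear charge in reverse — greater Z gives a smaller radius. Ti⁴⁺ (Z=22), P³⁻ (Z=15).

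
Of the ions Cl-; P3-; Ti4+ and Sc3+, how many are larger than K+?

2

Each ion has 18 electrons. The ranking follows nuclear charge in reverse — greater Z gives a smaller radius. Ti4+ (Z=22), Sc3+ (Z=21), K+ (Z=19), Cl- (Z=17), P3- (Z=15).
Overall: Ti4+ < Sc3+ < K+ < Cl- < P3-. K+ has 2 below it and 2 above. So 2 are larger.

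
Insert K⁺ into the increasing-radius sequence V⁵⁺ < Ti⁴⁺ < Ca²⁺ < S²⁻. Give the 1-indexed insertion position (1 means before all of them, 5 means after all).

4

Each ion has 18 electrons. The ranking follows nuclear charge in reverse — greater Z gives a smaller radius. V⁵⁺ (Z=23), Ti⁴⁺ (Z=22), Ca²⁺ (Z=20), K⁺ (Z=19), S²⁻ (Z=16).
Putting K⁺ in gives V⁵⁺ < Ti⁴⁺ < Ca²⁺ < K⁺ < S²⁻; it lands at slot 4.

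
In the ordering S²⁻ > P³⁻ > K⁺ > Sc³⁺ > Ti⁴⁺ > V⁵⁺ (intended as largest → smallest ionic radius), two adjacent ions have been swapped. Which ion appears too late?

The pair S²⁻, P³⁻ is the wrong way round — S²⁻ and P³⁻ share 18 electrons; the higher nuclear charge on S (Z=16) contracts it more, so S²⁻ < P³⁻. All other adjacent pairs agree with periodic trends, so P³⁻ is the misplaced ion.

P³⁻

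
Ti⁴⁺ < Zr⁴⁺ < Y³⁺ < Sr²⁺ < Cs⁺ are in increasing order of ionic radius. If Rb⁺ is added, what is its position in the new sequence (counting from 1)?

Ti⁴⁺ has 18 e⁻ (Z=22), Zr⁴⁺ has 36 e⁻ (Z=40), Y³⁺ has 36 e⁻ (Z=39), Sr²⁺ has 36 e⁻ (Z=38), Rb⁺ has 36 e⁻ (Z=37), Cs⁺ has 54 e⁻ (Z=55). Ti⁴⁺ < Zr⁴⁺ (same group, period 4 vs 5); Zr⁴⁺ < Y³⁺ (isoelectronic, higher Z=40 is smaller); Y³⁺ < Sr²⁺ (isoelectronic, higher Z=39 is smaller); Sr²⁺ < Rb⁺ (both 36 e⁻, Z=38>37); Rb⁺ < Cs⁺ (same group, period 5 vs 6).
With Rb⁺ included the full order is Ti⁴⁺ < Zr⁴⁺ < Y³⁺ < Sr²⁺ < Rb⁺ < Cs⁺, so it takes position 5.

5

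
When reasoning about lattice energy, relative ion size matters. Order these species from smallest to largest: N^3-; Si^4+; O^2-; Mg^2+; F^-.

Si^4+ < Mg^2+ < F^- < O^2- < N^3-

These species are isoelectronic with 10 electrons. The only difference is the number of protons: Si^4+ (Z=14), Mg^2+ (Z=12), F^- (Z=9), O^2- (Z=8), N^3- (Z=7). The strongest nuclear pull (Si^4+) gives the smallest ion.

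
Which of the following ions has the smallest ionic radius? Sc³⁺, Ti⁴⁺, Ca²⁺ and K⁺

Ti⁴⁺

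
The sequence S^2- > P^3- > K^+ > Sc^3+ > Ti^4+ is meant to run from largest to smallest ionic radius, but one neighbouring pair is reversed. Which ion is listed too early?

S^2-

Compare adjacent ions: S^2- and P^3- share 18 electrons; the higher nuclear charge on S (Z=16) contracts it more, so S^2- < P^3- — yet in this decreasing list S^2- sits before P^3-. Nothing else is reversed, so S^2- should move one place to the right.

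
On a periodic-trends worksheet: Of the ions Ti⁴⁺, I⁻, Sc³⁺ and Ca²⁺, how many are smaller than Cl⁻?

3

Ti⁴⁺ (Z=22, 18 e⁻), Sc³⁺ (Z=21, 18 e⁻), Ca²⁺ (Z=20, 18 e⁻), Cl⁻ (Z=17, 18 e⁻), I⁻ (Z=53, 54 e⁻). Ti⁴⁺ < Sc³⁺ (isoelectronic, higher Z=22 is smaller); Sc³⁺ < Ca²⁺ (both 18 e⁻, Z=21>20); Ca²⁺ < Cl⁻ (isoelectronic, higher Z=20 is smaller); Cl⁻ < I⁻ (same group, 2 shells fewer).
Relative to Cl⁻, the ions that are smaller are Ti⁴⁺, Sc³⁺, Ca²⁺. That's 3.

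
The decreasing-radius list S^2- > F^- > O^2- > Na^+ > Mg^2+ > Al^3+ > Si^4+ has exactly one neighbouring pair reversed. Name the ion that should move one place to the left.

The pair F^-, O^2- is the wrong way round — they are isoelectronic (10 e⁻) and F has more protons than O (9 vs 8), making F^- smaller. All other adjacent pairs agree with periodic trends, so O^2- is the misplaced ion.

O^2-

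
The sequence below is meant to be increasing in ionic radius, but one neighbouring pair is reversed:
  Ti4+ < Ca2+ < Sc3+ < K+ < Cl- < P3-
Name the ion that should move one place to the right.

Compare adjacent ions: Sc3+ and Ca2+ share 18 electrons; the higher nuclear charge on Sc (Z=21) contracts it more, so Sc3+ < Ca2+ — yet in this increasing list Ca2+ sits before Sc3+. Nothing else is reversed, so Ca2+ should move one place to the right.

Ca2+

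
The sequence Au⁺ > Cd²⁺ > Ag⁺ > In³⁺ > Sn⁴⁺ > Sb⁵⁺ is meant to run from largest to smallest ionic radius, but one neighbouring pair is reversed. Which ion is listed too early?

Scanning neighbour by neighbour, only Cd²⁺/Ag⁺ violates a trend: both have 46 electrons but Z(Cd)=48 > Z(Ag)=47, so Cd²⁺ should be the smaller of the two. That makes Cd²⁺ the one sitting a position early relative to where it belongs.

Cd²⁺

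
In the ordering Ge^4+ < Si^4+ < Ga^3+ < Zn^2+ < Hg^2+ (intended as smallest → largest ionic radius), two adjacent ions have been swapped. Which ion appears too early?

Scanning neighbour by neighbour, only Ge^4+/Si^4+ violates a trend: both in group 14 with the same charge; Si^4+ (period 3) has the smaller radius. That makes Ge^4+ the one sitting a position early relative to where it belongs.

Ge^4+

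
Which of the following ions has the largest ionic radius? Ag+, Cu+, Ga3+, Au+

Au+

Electron counts and nuclear charges: Ga3+ (Z=31, 28 e⁻), Cu+ (Z=29, 28 e⁻), Ag+ (Z=47, 46 e⁻), Au+ (Z=79, 78 e⁻). Ga3+ < Cu+ (isoelectronic, higher Z=31 is smaller); Cu+ < Ag+ (same group, 1 shell fewer); Ag+ < Au+ (same group, 1 shell fewer).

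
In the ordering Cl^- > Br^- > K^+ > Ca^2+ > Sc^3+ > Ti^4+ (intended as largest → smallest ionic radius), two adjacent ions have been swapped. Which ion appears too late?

Br^-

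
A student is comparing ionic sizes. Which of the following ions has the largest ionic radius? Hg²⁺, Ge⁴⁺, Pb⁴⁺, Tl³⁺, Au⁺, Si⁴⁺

Au⁺

Work out protons and electrons: Si⁴⁺ (Z=14, 10 e⁻), Ge⁴⁺ (Z=32, 28 e⁻), Pb⁴⁺ (Z=82, 78 e⁻), Tl³⁺ (Z=81, 78 e⁻), Hg²⁺ (Z=80, 78 e⁻), Au⁺ (Z=79, 78 e⁻). Si⁴⁺ < Ge⁴⁺ (same group, period 3 vs 4); Ge⁴⁺ < Pb⁴⁺ (same group, period 4 vs 6); Pb⁴⁺ < Tl³⁺ (isoelectronic, higher Z=82 is smaller); Tl³⁺ < Hg²⁺ (both 78 e⁻, Z=81>80); Hg²⁺ < Au⁺ (both 78 e⁻, Z=80>79).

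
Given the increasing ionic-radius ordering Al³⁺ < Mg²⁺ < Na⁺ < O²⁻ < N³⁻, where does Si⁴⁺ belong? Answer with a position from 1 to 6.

1

These species are isoelectronic with 10 electrons. The only difference is the number of protons: Si⁴⁺ (Z=14), Al³⁺ (Z=13), Mg²⁺ (Z=12), Na⁺ (Z=11), O²⁻ (Z=8), N³⁻ (Z=7). The strongest nuclear pull (Si⁴⁺) gives the smallest ion.
The complete sequence is Si⁴⁺ < Al³⁺ < Mg²⁺ < Na⁺ < O²⁻ < N³⁻. Si⁴⁺ sits at position 1.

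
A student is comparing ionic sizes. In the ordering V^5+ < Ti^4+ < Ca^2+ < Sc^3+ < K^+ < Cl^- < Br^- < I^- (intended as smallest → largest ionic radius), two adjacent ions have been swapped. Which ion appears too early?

The pair Ca^2+, Sc^3+ is the wrong way round — Sc^3+ and Ca^2+ share 18 electrons; the higher nuclear charge on Sc (Z=21) contracts it more, so Sc^3+ < Ca^2+. All other adjacent pairs agree with periodic trends, so Ca^2+ is the misplaced ion.

Ca^2+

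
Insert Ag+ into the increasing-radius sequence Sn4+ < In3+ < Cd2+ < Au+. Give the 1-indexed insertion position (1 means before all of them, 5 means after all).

4

Work out protons and electrons: Sn4+ has 46 e⁻ (Z=50), In3+ has 46 e⁻ (Z=49), Cd2+ has 46 e⁻ (Z=48), Ag+ has 46 e⁻ (Z=47), Au+ has 78 e⁻ (Z=79). Sn4+ < In3+ (both 46 e⁻, Z=50>49); In3+ < Cd2+ (isoelectronic, higher Z=49 is smaller); Cd2+ < Ag+ (both 46 e⁻, Z=48>47); Ag+ < Au+ (same group, 1 shell fewer).
With Ag+ included the full order is Sn4+ < In3+ < Cd2+ < Ag+ < Au+, so it takes position 4.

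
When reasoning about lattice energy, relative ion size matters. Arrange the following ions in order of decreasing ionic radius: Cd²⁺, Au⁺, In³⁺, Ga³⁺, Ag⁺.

Work out protons and electrons: Ga³⁺: 28 e⁻, Z=31, In³⁺: 46 e⁻, Z=49, Cd²⁺: 46 e⁻, Z=48, Ag⁺: 46 e⁻, Z=47, Au⁺: 78 e⁻, Z=79. Ga³⁺ < In³⁺ (same group, 1 shell fewer); In³⁺ < Cd²⁺ (isoelectronic, higher Z=49 is smaller); Cd²⁺ < Ag⁺ (both 46 e⁻, Z=48>47); Ag⁺ < Au⁺ (same group, 1 shell fewer).

Au⁺ > Ag⁺ > Cd²⁺ > In³⁺ > Ga³⁺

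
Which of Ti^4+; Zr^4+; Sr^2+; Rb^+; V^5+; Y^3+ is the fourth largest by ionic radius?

Zr^4+

Tabulating Z and e⁻: V^5+ has 18 e⁻ (Z=23), Ti^4+ has 18 e⁻ (Z=22), Zr^4+ has 36 e⁻ (Z=40), Y^3+ has 36 e⁻ (Z=39), Sr^2+ has 36 e⁻ (Z=38), Rb^+ has 36 e⁻ (Z=37). V^5+ < Ti^4+ (both 18 e⁻, Z=23>22); Ti^4+ < Zr^4+ (same group, period 4 vs 5); Zr^4+ < Y^3+ (isoelectronic, higher Z=40 is smaller); Y^3+ < Sr^2+ (both 36 e⁻, Z=39>38); Sr^2+ < Rb^+ (isoelectronic, higher Z=38 is smaller).
Ordering: V^5+ < Ti^4+ < Zr^4+ < Y^3+ < Sr^2+ < Rb^+. The fourth largest is Zr^4+.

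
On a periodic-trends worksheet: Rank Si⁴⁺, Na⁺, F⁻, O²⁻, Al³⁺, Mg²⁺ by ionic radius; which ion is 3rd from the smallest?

These species are isoelectronic with 10 electrons. The only difference is the number of protons: Si⁴⁺ (Z=14), Al³⁺ (Z=13), Mg²⁺ (Z=12), Na⁺ (Z=11), F⁻ (Z=9), O²⁻ (Z=8). The strongest nuclear pull (Si⁴⁺) gives the smallest ion.
Ordering: Si⁴⁺ < Al³⁺ < Mg²⁺ < Na⁺ < F⁻ < O²⁻. The 3rd smallest is Mg²⁺.

Mg²⁺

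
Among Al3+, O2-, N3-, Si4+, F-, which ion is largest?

All of these have 10 electrons (isoelectronic). With the same electron cloud, the ion with the most protons pulls it in tightest. Nuclear charges: Si4+ (Z=14), Al3+ (Z=13), F- (Z=9), O2- (Z=8), N3- (Z=7). Highest Z is smallest.

N3-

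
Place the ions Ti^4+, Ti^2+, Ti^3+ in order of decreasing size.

Ti^2+ > Ti^3+ > Ti^4+

For a single element, ionic radius drops as positive charge rises — Ti^4+ < Ti^2+.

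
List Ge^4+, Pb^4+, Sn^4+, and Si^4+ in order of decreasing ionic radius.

Pb^4+ > Sn^4+ > Ge^4+ > Si^4+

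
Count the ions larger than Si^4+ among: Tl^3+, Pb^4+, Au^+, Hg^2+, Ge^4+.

Tabulating Z and e⁻: Si^4+ has 10 e⁻ (Z=14), Ge^4+ has 28 e⁻ (Z=32), Pb^4+ has 78 e⁻ (Z=82), Tl^3+ has 78 e⁻ (Z=81), Hg^2+ has 78 e⁻ (Z=80), Au^+ has 78 e⁻ (Z=79). Si^4+ < Ge^4+ (same group, period 3 vs 4); Ge^4+ < Pb^4+ (same group, 2 shells fewer); Pb^4+ < Tl^3+ (both 78 e⁻, Z=82>81); Tl^3+ < Hg^2+ (both 78 e⁻, Z=81>80); Hg^2+ < Au^+ (both 78 e⁻, Z=80>79).
Ordering all of them (including Si^4+) by radius gives Si^4+ < Ge^4+ < Pb^4+ < Tl^3+ < Hg^2+ < Au^+. So 5 are larger.

5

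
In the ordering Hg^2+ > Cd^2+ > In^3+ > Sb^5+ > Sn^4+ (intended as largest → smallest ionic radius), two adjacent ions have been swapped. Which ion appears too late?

Check each adjacent pair. Sb^5+ and Sn^4+ are reversed: they are isoelectronic (46 e⁻) and Sb has more protons than Sn (51 vs 50), making Sb^5+ smaller. No other neighbouring pair contradicts the periodic trends, so Sn^4+ is the ion listed too late.

Sn^4+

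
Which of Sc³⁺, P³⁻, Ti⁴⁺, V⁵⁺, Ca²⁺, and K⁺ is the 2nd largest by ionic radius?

K⁺

Each ion has 18 electrons. The ranking follows nuclear charge in reverse — greater Z gives a smaller radius. V⁵⁺ (Z=23), Ti⁴⁺ (Z=22), Sc³⁺ (Z=21), Ca²⁺ (Z=20), K⁺ (Z=19), P³⁻ (Z=15).
Ordering: V⁵⁺ < Ti⁴⁺ < Sc³⁺ < Ca²⁺ < K⁺ < P³⁻. The 2nd largest is K⁺.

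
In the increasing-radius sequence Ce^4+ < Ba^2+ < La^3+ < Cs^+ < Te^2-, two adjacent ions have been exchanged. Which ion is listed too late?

Check each adjacent pair. Ba^2+ and La^3+ are reversed: La^3+ and Ba^2+ share 54 electrons; the higher nuclear charge on La (Z=57) contracts it more, so La^3+ < Ba^2+. No other neighbouring pair contradicts the periodic trends, so La^3+ is the ion listed too late.

La^3+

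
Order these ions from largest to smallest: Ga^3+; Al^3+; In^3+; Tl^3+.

Tl^3+ > In^3+ > Ga^3+ > Al^3+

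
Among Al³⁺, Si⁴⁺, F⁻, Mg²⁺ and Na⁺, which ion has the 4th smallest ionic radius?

All of these have 10 electrons (isoelectronic). With the same electron cloud, the ion with the most protons pulls it in tightest. Nuclear charges: Si⁴⁺ (Z=14), Al³⁺ (Z=13), Mg²⁺ (Z=12), Na⁺ (Z=11), F⁻ (Z=9). Highest Z is smallest.
Full ascending order: Si⁴⁺ < Al³⁺ < Mg²⁺ < Na⁺ < F⁻. Counting from the smallest, position 4 is Na⁺.

Na⁺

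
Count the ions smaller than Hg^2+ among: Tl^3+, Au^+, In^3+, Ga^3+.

3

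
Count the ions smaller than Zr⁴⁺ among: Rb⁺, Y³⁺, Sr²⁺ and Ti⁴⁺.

Electron counts and nuclear charges: Ti⁴⁺: 18 e⁻, Z=22, Zr⁴⁺: 36 e⁻, Z=40, Y³⁺: 36 e⁻, Z=39, Sr²⁺: 36 e⁻, Z=38, Rb⁺: 36 e⁻, Z=37. Ti⁴⁺ < Zr⁴⁺ (same group, period 4 vs 5); Zr⁴⁺ < Y³⁺ (both 36 e⁻, Z=40>39); Y³⁺ < Sr²⁺ (both 36 e⁻, Z=39>38); Sr²⁺ < Rb⁺ (isoelectronic, higher Z=38 is smaller).
Overall: Ti⁴⁺ < Zr⁴⁺ < Y³⁺ < Sr²⁺ < Rb⁺. Zr⁴⁺ has 1 below it and 3 above. That's 1.

1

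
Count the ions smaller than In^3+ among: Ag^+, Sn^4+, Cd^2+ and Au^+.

First list Z and electron count for each: Sn^4+ has 46 e⁻ (Z=50), In^3+ has 46 e⁻ (Z=49), Cd^2+ has 46 e⁻ (Z=48), Ag^+ has 46 e⁻ (Z=47), Au^+ has 78 e⁻ (Z=79). Sn^4+ < In^3+ (isoelectronic, higher Z=50 is smaller); In^3+ < Cd^2+ (both 46 e⁻, Z=49>48); Cd^2+ < Ag^+ (isoelectronic, higher Z=48 is smaller); Ag^+ < Au^+ (same group, period 5 vs 6).
Relative to In^3+, the ions that are smaller are Sn^4+. So 1 is smaller.

1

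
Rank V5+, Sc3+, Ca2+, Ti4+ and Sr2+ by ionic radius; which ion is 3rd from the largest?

Sc3+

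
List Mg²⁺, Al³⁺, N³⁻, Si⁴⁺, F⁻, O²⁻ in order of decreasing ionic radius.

N³⁻ > O²⁻ > F⁻ > Mg²⁺ > Al³⁺ > Si⁴⁺

Isoelectronic series (10 e⁻ each). Size is set by nuclear charge: more protons means a smaller ion. Si⁴⁺ (Z=14), Al³⁺ (Z=13), Mg²⁺ (Z=12), F⁻ (Z=9), O²⁻ (Z=8), N³⁻ (Z=7).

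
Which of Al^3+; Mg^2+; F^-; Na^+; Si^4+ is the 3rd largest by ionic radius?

Isoelectronic series (10 e⁻ each). Size is set by nuclear charge: more protons means a smaller ion. Si^4+ (Z=14), Al^3+ (Z=13), Mg^2+ (Z=12), Na^+ (Z=11), F^- (Z=9).
So the order is Si^4+ < Al^3+ < Mg^2+ < Na^+ < F^-; the 3rd-largest ion is Mg^2+.

Mg^2+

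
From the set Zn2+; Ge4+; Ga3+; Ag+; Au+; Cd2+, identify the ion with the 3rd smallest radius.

Zn2+

Electron counts and nuclear charges: Ge4+: 28 e⁻, Z=32, Ga3+: 28 e⁻, Z=31, Zn2+: 28 e⁻, Z=30, Cd2+: 46 e⁻, Z=48, Ag+: 46 e⁻, Z=47, Au+: 78 e⁻, Z=79. Ge4+ < Ga3+ (isoelectronic, higher Z=32 is smaller); Ga3+ < Zn2+ (isoelectronic, higher Z=31 is smaller); Zn2+ < Cd2+ (same group, 1 shell fewer); Cd2+ < Ag+ (isoelectronic, higher Z=48 is smaller); Ag+ < Au+ (same group, 1 shell fewer).
Ordering: Ge4+ < Ga3+ < Zn2+ < Cd2+ < Ag+ < Au+. The 3rd smallest is Zn2+.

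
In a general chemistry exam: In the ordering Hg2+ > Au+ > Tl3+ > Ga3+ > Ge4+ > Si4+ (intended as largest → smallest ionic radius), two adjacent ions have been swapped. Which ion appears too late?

Au+

Check each adjacent pair. Hg2+ and Au+ are reversed: they are isoelectronic (78 e⁻) and Hg has more protons than Au (80 vs 79), making Hg2+ smaller. No other neighbouring pair contradicts the periodic trends, so Au+ is the ion listed too late.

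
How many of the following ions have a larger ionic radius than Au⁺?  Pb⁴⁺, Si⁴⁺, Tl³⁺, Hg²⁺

0

Work out protons and electrons: Si⁴⁺: 10 e⁻, Z=14, Pb⁴⁺: 78 e⁻, Z=82, Tl³⁺: 78 e⁻, Z=81, Hg²⁺: 78 e⁻, Z=80, Au⁺: 78 e⁻, Z=79. Si⁴⁺ < Pb⁴⁺ (same group, period 3 vs 6); Pb⁴⁺ < Tl³⁺ (both 78 e⁻, Z=82>81); Tl³⁺ < Hg²⁺ (both 78 e⁻, Z=81>80); Hg²⁺ < Au⁺ (both 78 e⁻, Z=80>79).
Ordering all of them (including Au⁺) by radius gives Si⁴⁺ < Pb⁴⁺ < Tl³⁺ < Hg²⁺ < Au⁺. That's 0.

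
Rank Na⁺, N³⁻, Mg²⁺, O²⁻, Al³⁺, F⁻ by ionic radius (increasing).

Al³⁺ < Mg²⁺ < Na⁺ < F⁻ < O²⁻ < N³⁻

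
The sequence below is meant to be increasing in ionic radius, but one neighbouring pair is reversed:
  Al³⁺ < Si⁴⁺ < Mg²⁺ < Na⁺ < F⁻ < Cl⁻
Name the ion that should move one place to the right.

Scanning neighbour by neighbour, only Al³⁺/Si⁴⁺ violates a trend: both have 10 electrons but Z(Si)=14 > Z(Al)=13, so Si⁴⁺ should be the smaller of the two. That makes Al³⁺ the one sitting a position early relative to where it belongs.

Al³⁺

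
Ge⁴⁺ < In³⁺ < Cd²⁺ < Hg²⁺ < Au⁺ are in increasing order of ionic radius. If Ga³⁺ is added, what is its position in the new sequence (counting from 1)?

Tabulating Z and e⁻: Ge⁴⁺ has 28 e⁻ (Z=32), Ga³⁺ has 28 e⁻ (Z=31), In³⁺ has 46 e⁻ (Z=49), Cd²⁺ has 46 e⁻ (Z=48), Hg²⁺ has 78 e⁻ (Z=80), Au⁺ has 78 e⁻ (Z=79). Ge⁴⁺ < Ga³⁺ (both 28 e⁻, Z=32>31); Ga³⁺ < In³⁺ (same group, period 4 vs 5); In³⁺ < Cd²⁺ (both 46 e⁻, Z=49>48); Cd²⁺ < Hg²⁺ (same group, period 5 vs 6); Hg²⁺ < Au⁺ (isoelectronic, higher Z=80 is smaller).
The complete sequence is Ge⁴⁺ < Ga³⁺ < In³⁺ < Cd²⁺ < Hg²⁺ < Au⁺. Ga³⁺ sits at position 2.

2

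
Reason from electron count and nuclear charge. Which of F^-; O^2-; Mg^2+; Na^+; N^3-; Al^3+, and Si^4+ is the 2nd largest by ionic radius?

O^2-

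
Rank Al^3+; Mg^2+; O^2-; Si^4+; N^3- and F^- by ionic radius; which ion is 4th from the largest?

Mg^2+

Each ion has 10 electrons. The ranking follows nuclear charge in reverse — greater Z gives a smaller radius. Si^4+ (Z=14), Al^3+ (Z=13), Mg^2+ (Z=12), F^- (Z=9), O^2- (Z=8), N^3- (Z=7).
Ordering: Si^4+ < Al^3+ < Mg^2+ < F^- < O^2- < N^3-. The 4th largest is Mg^2+.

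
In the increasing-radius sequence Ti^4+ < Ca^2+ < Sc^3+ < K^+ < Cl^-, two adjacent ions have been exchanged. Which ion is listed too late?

The pair Ca^2+, Sc^3+ is the wrong way round — Sc^3+ and Ca^2+ share 18 electrons; the higher nuclear charge on Sc (Z=21) contracts it more, so Sc^3+ < Ca^2+. All other adjacent pairs agree with periodic trends, so Sc^3+ is the misplaced ion.

Sc^3+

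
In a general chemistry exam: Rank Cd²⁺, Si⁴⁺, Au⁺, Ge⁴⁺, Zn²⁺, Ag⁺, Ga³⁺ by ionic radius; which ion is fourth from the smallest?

Work out protons and electrons: Si⁴⁺: 10 e⁻, Z=14, Ge⁴⁺: 28 e⁻, Z=32, Ga³⁺: 28 e⁻, Z=31, Zn²⁺: 28 e⁻, Z=30, Cd²⁺: 46 e⁻, Z=48, Ag⁺: 46 e⁻, Z=47, Au⁺: 78 e⁻, Z=79. Si⁴⁺ < Ge⁴⁺ (same group, 1 shell fewer); Ge⁴⁺ < Ga³⁺ (both 28 e⁻, Z=32>31); Ga³⁺ < Zn²⁺ (isoelectronic, higher Z=31 is smaller); Zn²⁺ < Cd²⁺ (same group, period 4 vs 5); Cd²⁺ < Ag⁺ (both 46 e⁻, Z=48>47); Ag⁺ < Au⁺ (same group, period 5 vs 6).
That gives Si⁴⁺ < Ge⁴⁺ < Ga³⁺ < Zn²⁺ < Cd²⁺ < Ag⁺ < Au⁺. From the smallest end, number 4 is Zn²⁺.

Zn²⁺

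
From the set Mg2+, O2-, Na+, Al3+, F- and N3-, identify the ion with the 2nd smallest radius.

Mg2+

All of these have 10 electrons (isoelectronic). With the same electron cloud, the ion with the most protons pulls it in tightest. Nuclear charges: Al3+ (Z=13), Mg2+ (Z=12), Na+ (Z=11), F- (Z=9), O2- (Z=8), N3- (Z=7). Highest Z is smallest.
That gives Al3+ < Mg2+ < Na+ < F- < O2- < N3-. From the smallest end, number 2 is Mg2+.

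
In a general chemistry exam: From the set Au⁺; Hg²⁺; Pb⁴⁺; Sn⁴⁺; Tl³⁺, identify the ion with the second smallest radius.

Work out protons and electrons: Sn⁴⁺ (Z=50, 46 e⁻), Pb⁴⁺ (Z=82, 78 e⁻), Tl³⁺ (Z=81, 78 e⁻), Hg²⁺ (Z=80, 78 e⁻), Au⁺ (Z=79, 78 e⁻). Sn⁴⁺ < Pb⁴⁺ (same group, 1 shell fewer); Pb⁴⁺ < Tl³⁺ (both 78 e⁻, Z=82>81); Tl³⁺ < Hg²⁺ (both 78 e⁻, Z=81>80); Hg²⁺ < Au⁺ (isoelectronic, higher Z=80 is smaller).
So the order is Sn⁴⁺ < Pb⁴⁺ < Tl³⁺ < Hg²⁺ < Au⁺; the 2nd-smallest ion is Pb⁴⁺.

Pb⁴⁺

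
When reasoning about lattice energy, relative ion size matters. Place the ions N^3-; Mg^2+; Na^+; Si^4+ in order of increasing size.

Si^4+ < Mg^2+ < Na^+ < N^3-

Each ion has 10 electrons. The ranking follows nuclear charge in reverse — greater Z gives a smaller radius. Si^4+ (Z=14), Mg^2+ (Z=12), Na^+ (Z=11), N^3- (Z=7).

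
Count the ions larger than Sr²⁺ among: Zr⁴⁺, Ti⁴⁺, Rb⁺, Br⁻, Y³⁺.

First list Z and electron count for each: Ti⁴⁺ (Z=22, 18 e⁻), Zr⁴⁺ (Z=40, 36 e⁻), Y³⁺ (Z=39, 36 e⁻), Sr²⁺ (Z=38, 36 e⁻), Rb⁺ (Z=37, 36 e⁻), Br⁻ (Z=35, 36 e⁻). Ti⁴⁺ < Zr⁴⁺ (same group, period 4 vs 5); Zr⁴⁺ < Y³⁺ (isoelectronic, higher Z=40 is smaller); Y³⁺ < Sr²⁺ (both 36 e⁻, Z=39>38); Sr²⁺ < Rb⁺ (isoelectronic, higher Z=38 is smaller); Rb⁺ < Br⁻ (both 36 e⁻, Z=37>35).
Relative to Sr²⁺, the ions that are larger are Rb⁺, Br⁻. So 2 are larger.

2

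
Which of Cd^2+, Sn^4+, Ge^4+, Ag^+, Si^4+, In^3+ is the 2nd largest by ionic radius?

Cd^2+

Tabulating Z and e⁻: Si^4+: 10 e⁻, Z=14, Ge^4+: 28 e⁻, Z=32, Sn^4+: 46 e⁻, Z=50, In^3+: 46 e⁻, Z=49, Cd^2+: 46 e⁻, Z=48, Ag^+: 46 e⁻, Z=47. Si^4+ < Ge^4+ (same group, period 3 vs 4); Ge^4+ < Sn^4+ (same group, period 4 vs 5); Sn^4+ < In^3+ (both 46 e⁻, Z=50>49); In^3+ < Cd^2+ (both 46 e⁻, Z=49>48); Cd^2+ < Ag^+ (both 46 e⁻, Z=48>47).
Ordering: Si^4+ < Ge^4+ < Sn^4+ < In^3+ < Cd^2+ < Ag^+. The 2nd largest is Cd^2+.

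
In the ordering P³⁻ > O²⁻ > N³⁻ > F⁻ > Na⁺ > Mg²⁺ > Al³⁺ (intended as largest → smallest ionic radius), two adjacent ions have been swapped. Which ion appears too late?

N³⁻

Scanning neighbour by neighbour, only O²⁻/N³⁻ violates a trend: they are isoelectronic (10 e⁻) and O has more protons than N (8 vs 7), making O²⁻ smaller. That makes N³⁻ the one sitting a position late relative to where it belongs.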